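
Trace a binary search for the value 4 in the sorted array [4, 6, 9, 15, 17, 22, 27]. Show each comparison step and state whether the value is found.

Binary search for 4 in [4, 6, 9, 15, 17, 22, 27]:

lo=0, hi=6, mid=3, arr[mid]=15 -> 15 > 4, search left half
lo=0, hi=2, mid=1, arr[mid]=6 -> 6 > 4, search left half
lo=0, hi=0, mid=0, arr[mid]=4 -> Found target at index 0!

Binary search finds 4 at index 0 after 3 comparisons. The search repeatedly halves the search space by comparing with the middle element.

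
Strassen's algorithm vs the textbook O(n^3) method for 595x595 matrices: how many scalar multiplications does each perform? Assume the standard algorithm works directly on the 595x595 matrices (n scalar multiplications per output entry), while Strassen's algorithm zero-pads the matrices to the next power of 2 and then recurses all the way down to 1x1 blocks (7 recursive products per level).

Matrix multiplication for 595x595 matrices:

Strassen's algorithm requires power-of-2 dimensions. Pad 595x595 to 1024x1024 (next power of 2).

Standard algorithm: 595^3 = 210644875 multiplications
Strassen's algorithm: 7^(log2(1024)) = 7^10 = 282475249 multiplications
Difference: 210644875 - 282475249 = -71830374 (Strassen uses MORE here due to padding overhead — for small or just-over-power-of-2 n, padding can outweigh the per-level savings)

Standard: 210644875 multiplications (595^3). Strassen: 282475249 multiplications (7^10, after padding to 1024x1024). Strassen reduces 8 recursive multiplications to 7 at each level.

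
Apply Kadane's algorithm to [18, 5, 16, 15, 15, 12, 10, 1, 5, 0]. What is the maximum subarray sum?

Using Kadane's algorithm on [18, 5, 16, 15, 15, 12, 10, 1, 5, 0]:

Scanning through the array:
Position 1 (value 5): max_ending_here = 23, max_so_far = 23
Position 2 (value 16): max_ending_here = 39, max_so_far = 39
Position 3 (value 15): max_ending_here = 54, max_so_far = 54
Position 4 (value 15): max_ending_here = 69, max_so_far = 69
Position 5 (value 12): max_ending_here = 81, max_so_far = 81
Position 6 (value 10): max_ending_here = 91, max_so_far = 91
Position 7 (value 1): max_ending_here = 92, max_so_far = 92
Position 8 (value 5): max_ending_here = 97, max_so_far = 97
Position 9 (value 0): max_ending_here = 97, max_so_far = 97

Maximum subarray: [18, 5, 16, 15, 15, 12, 10, 1, 5]
Maximum sum: 97

The maximum subarray is [18, 5, 16, 15, 15, 12, 10, 1, 5] with sum 97. This subarray runs from index 0 to index 8.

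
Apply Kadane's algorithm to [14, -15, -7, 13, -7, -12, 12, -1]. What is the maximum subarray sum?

Using Kadane's algorithm on [14, -15, -7, 13, -7, -12, 12, -1]:

Scanning through the array:
Position 1 (value -15): max_ending_here = -1, max_so_far = 14
Position 2 (value -7): max_ending_here = -7, max_so_far = 14
Position 3 (value 13): max_ending_here = 13, max_so_far = 14
Position 4 (value -7): max_ending_here = 6, max_so_far = 14
Position 5 (value -12): max_ending_here = -6, max_so_far = 14
Position 6 (value 12): max_ending_here = 12, max_so_far = 14
Position 7 (value -1): max_ending_here = 11, max_so_far = 14

Maximum subarray: [14]
Maximum sum: 14

The maximum subarray is [14] with sum 14. This subarray runs from index 0 to index 0.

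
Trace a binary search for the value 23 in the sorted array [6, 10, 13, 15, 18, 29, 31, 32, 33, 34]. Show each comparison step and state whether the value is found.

Binary search for 23 in [6, 10, 13, 15, 18, 29, 31, 32, 33, 34]:

lo=0, hi=9, mid=4, arr[mid]=18 -> 18 < 23, search right half
lo=5, hi=9, mid=7, arr[mid]=32 -> 32 > 23, search left half
lo=5, hi=6, mid=5, arr[mid]=29 -> 29 > 23, search left half
lo=5 > hi=4, target 23 not found

Binary search determines that 23 is not in the array after 3 comparisons. The search space was exhausted without finding the target.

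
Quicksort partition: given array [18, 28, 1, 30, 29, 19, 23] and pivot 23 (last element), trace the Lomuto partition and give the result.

Lomuto partition with pivot = 23:

Initial array: [18, 28, 1, 30, 29, 19, 23]

arr[0]=18 <= 23: swap with position 0, array becomes [18, 28, 1, 30, 29, 19, 23]
arr[1]=28 > 23: no swap
arr[2]=1 <= 23: swap with position 1, array becomes [18, 1, 28, 30, 29, 19, 23]
arr[3]=30 > 23: no swap
arr[4]=29 > 23: no swap
arr[5]=19 <= 23: swap with position 2, array becomes [18, 1, 19, 30, 29, 28, 23]

Place pivot at position 3: [18, 1, 19, 23, 29, 28, 30]
Pivot position: 3

After partitioning with pivot 23, the array becomes [18, 1, 19, 23, 29, 28, 30]. The pivot is placed at index 3. All elements to the left of the pivot are <= 23, and all elements to the right are > 23.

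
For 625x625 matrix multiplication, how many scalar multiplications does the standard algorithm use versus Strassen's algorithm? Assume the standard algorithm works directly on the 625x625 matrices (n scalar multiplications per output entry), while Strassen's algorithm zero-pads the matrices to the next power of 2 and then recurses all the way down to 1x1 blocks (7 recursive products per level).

Matrix multiplication for 625x625 matrices:

Strassen's algorithm requires power-of-2 dimensions. Pad 625x625 to 1024x1024 (next power of 2).

Standard algorithm: 625^3 = 244140625 multiplications
Strassen's algorithm: 7^(log2(1024)) = 7^10 = 282475249 multiplications
Difference: 244140625 - 282475249 = -38334624 (Strassen uses MORE here due to padding overhead — for small or just-over-power-of-2 n, padding can outweigh the per-level savings)

Standard: 244140625 multiplications (625^3). Strassen: 282475249 multiplications (7^10, after padding to 1024x1024). Strassen reduces 8 recursive multiplications to 7 at each level.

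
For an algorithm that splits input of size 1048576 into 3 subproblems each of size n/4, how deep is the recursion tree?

For divide and conquer with division factor 4:

Problem sizes at each level:
Level 0: 1048576
Level 1: 262144
Level 2: 65536
Level 3: 16384
Level 4: 4096
Level 5: 1024
Level 6: 256
Level 7: 64
Level 8: 16
Level 9: 4
Level 10: 1

The root is level 0 and the size-1 base case is level 10 (the tree spans levels 0 through 10, i.e. 11 levels counting the root), so the depth is the number of divisions: log_4(1048576) = 10

The recursion tree depth is log_4(1048576) = 10. At each level, the problem size is divided by 4, so it takes 10 divisions to reduce to a base case of size 1. The algorithm makes 3 recursive calls at each level.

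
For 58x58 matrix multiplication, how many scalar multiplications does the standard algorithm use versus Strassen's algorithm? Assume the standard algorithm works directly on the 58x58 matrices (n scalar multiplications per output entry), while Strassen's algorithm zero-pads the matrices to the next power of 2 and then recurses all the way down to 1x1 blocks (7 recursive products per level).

Matrix multiplication for 58x58 matrices:

Strassen's algorithm requires power-of-2 dimensions. Pad 58x58 to 64x64 (next power of 2).

Standard algorithm: 58^3 = 195112 multiplications
Strassen's algorithm: 7^(log2(64)) = 7^6 = 117649 multiplications
Savings: 195112 - 117649 = 77463 multiplications

Standard: 195112 multiplications (58^3). Strassen: 117649 multiplications (7^6, after padding to 64x64). Strassen reduces 8 recursive multiplications to 7 at each level.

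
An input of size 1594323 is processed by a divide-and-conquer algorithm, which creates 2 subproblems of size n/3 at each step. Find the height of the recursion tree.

For divide and conquer with division factor 3:

Problem sizes at each level:
Level 0: 1594323
Level 1: 531441
Level 2: 177147
Level 3: 59049
Level 4: 19683
Level 5: 6561
Level 6: 2187
Level 7: 729
Level 8: 243
Level 9: 81
Level 10: 27
Level 11: 9
Level 12: 3
Level 13: 1

The root is level 0 and the size-1 base case is level 13 (the tree spans levels 0 through 13, i.e. 14 levels counting the root), so the depth is the number of divisions: log_3(1594323) = 13

The recursion tree depth is log_3(1594323) = 13. At each level, the problem size is divided by 3, so it takes 13 divisions to reduce to a base case of size 1. The algorithm makes 2 recursive calls at each level.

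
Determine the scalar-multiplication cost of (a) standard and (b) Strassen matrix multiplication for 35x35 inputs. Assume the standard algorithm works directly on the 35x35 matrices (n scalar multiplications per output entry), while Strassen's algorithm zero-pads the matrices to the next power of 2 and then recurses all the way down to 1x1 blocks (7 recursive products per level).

Matrix multiplication for 35x35 matrices:

Strassen's algorithm requires power-of-2 dimensions. Pad 35x35 to 64x64 (next power of 2).

Standard algorithm: 35^3 = 42875 multiplications
Strassen's algorithm: 7^(log2(64)) = 7^6 = 117649 multiplications
Difference: 42875 - 117649 = -74774 (Strassen uses MORE here due to padding overhead — for small or just-over-power-of-2 n, padding can outweigh the per-level savings)

Standard: 42875 multiplications (35^3). Strassen: 117649 multiplications (7^6, after padding to 64x64). Strassen reduces 8 recursive multiplications to 7 at each level.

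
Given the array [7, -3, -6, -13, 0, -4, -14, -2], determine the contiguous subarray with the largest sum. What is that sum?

Using Kadane's algorithm on [7, -3, -6, -13, 0, -4, -14, -2]:

Scanning through the array:
Position 1 (value -3): max_ending_here = 4, max_so_far = 7
Position 2 (value -6): max_ending_here = -2, max_so_far = 7
Position 3 (value -13): max_ending_here = -13, max_so_far = 7
Position 4 (value 0): max_ending_here = 0, max_so_far = 7
Position 5 (value -4): max_ending_here = -4, max_so_far = 7
Position 6 (value -14): max_ending_here = -14, max_so_far = 7
Position 7 (value -2): max_ending_here = -2, max_so_far = 7

Maximum subarray: [7]
Maximum sum: 7

The maximum subarray is [7] with sum 7. This subarray runs from index 0 to index 0.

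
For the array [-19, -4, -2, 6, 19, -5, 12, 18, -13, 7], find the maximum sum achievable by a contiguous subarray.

Using Kadane's algorithm on [-19, -4, -2, 6, 19, -5, 12, 18, -13, 7]:

Scanning through the array:
Position 1 (value -4): max_ending_here = -4, max_so_far = -4
Position 2 (value -2): max_ending_here = -2, max_so_far = -2
Position 3 (value 6): max_ending_here = 6, max_so_far = 6
Position 4 (value 19): max_ending_here = 25, max_so_far = 25
Position 5 (value -5): max_ending_here = 20, max_so_far = 25
Position 6 (value 12): max_ending_here = 32, max_so_far = 32
Position 7 (value 18): max_ending_here = 50, max_so_far = 50
Position 8 (value -13): max_ending_here = 37, max_so_far = 50
Position 9 (value 7): max_ending_here = 44, max_so_far = 50

Maximum subarray: [6, 19, -5, 12, 18]
Maximum sum: 50

The maximum subarray is [6, 19, -5, 12, 18] with sum 50. This subarray runs from index 3 to index 7.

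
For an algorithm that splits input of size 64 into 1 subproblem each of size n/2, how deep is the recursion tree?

For divide and conquer with division factor 2:

Problem sizes at each level:
Level 0: 64
Level 1: 32
Level 2: 16
Level 3: 8
Level 4: 4
Level 5: 2
Level 6: 1

The root is level 0 and the size-1 base case is level 6 (the tree spans levels 0 through 6, i.e. 7 levels counting the root), so the depth is the number of divisions: log_2(64) = 6

The recursion tree depth is log_2(64) = 6. At each level, the problem size is divided by 2, so it takes 6 divisions to reduce to a base case of size 1. The algorithm makes 1 recursive call at each level.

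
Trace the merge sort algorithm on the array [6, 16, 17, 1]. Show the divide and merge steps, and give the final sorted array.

Merge sort trace:

Split: [6, 16, 17, 1] -> [6, 16] and [17, 1]
  Split: [6, 16] -> [6] and [16]
  Merge: [6] + [16] -> [6, 16]
  Split: [17, 1] -> [17] and [1]
  Merge: [17] + [1] -> [1, 17]
Merge: [6, 16] + [1, 17] -> [1, 6, 16, 17]

Final sorted array: [1, 6, 16, 17]

The merge sort proceeds by recursively splitting the array and merging sorted halves.
After all merges, the sorted array is [1, 6, 16, 17].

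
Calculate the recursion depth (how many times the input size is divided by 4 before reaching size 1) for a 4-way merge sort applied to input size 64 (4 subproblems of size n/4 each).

For divide and conquer with division factor 4:

Problem sizes at each level:
Level 0: 64
Level 1: 16
Level 2: 4
Level 3: 1

The root is level 0 and the size-1 base case is level 3 (the tree spans levels 0 through 3, i.e. 4 levels counting the root), so the depth is the number of divisions: log_4(64) = 3

The recursion tree depth is log_4(64) = 3. At each level, the problem size is divided by 4, so it takes 3 divisions to reduce to a base case of size 1. The algorithm makes 4 recursive calls at each level.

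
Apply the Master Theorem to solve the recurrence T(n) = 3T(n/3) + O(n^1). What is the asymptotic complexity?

Master Theorem for T(n) = 3T(n/3) + O(n^1):

a = 3, b = 3, c = 1
log_b(a) = log_3(3) = 1.0000

Case 2: c = 1 = log_3(3) = 1.0000
T(n) = O(n^1 log n) = O(n log n)

For T(n) = 3T(n/3) + O(n^1): log_3(3) = 1.0000. This is Case 2 of the Master Theorem (c = log_b(a), equal work at all levels), giving O(n log n).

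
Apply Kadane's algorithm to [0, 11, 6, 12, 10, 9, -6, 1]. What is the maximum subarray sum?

Using Kadane's algorithm on [0, 11, 6, 12, 10, 9, -6, 1]:

Scanning through the array:
Position 1 (value 11): max_ending_here = 11, max_so_far = 11
Position 2 (value 6): max_ending_here = 17, max_so_far = 17
Position 3 (value 12): max_ending_here = 29, max_so_far = 29
Position 4 (value 10): max_ending_here = 39, max_so_far = 39
Position 5 (value 9): max_ending_here = 48, max_so_far = 48
Position 6 (value -6): max_ending_here = 42, max_so_far = 48
Position 7 (value 1): max_ending_here = 43, max_so_far = 48

Maximum subarray: [0, 11, 6, 12, 10, 9]
Maximum sum: 48

The maximum subarray is [0, 11, 6, 12, 10, 9] with sum 48. This subarray runs from index 0 to index 5.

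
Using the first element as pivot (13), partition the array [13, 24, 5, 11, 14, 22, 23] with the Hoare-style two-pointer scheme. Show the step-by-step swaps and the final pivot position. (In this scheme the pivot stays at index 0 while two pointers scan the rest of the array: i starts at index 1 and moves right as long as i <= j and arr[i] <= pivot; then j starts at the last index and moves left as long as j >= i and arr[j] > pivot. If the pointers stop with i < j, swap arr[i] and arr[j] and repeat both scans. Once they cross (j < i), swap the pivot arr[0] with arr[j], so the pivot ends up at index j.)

Hoare-style two-pointer partition with pivot = 13:

Initial array: [13, 24, 5, 11, 14, 22, 23]

Pointers start at i = 1, j = 6.
i stops at index 1 (arr[1]=24 > 13), j stops at index 3 (arr[3]=11 <= 13): swap arr[1] and arr[3], array becomes [13, 11, 5, 24, 14, 22, 23]
i ends at 3, j ends at 2: the pointers have crossed (j < i), so scanning stops.

Swap pivot arr[0] with arr[2] to place pivot at position 2: [5, 11, 13, 24, 14, 22, 23]
Pivot position: 2

After partitioning with pivot 13, the array becomes [5, 11, 13, 24, 14, 22, 23]. The pivot is placed at index 2. All elements to the left of the pivot are <= 13, and all elements to the right are > 13.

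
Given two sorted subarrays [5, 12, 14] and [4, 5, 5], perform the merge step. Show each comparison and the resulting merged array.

Merging process:

Compare 5 vs 4: take 4 from right. Merged: [4]
Compare 5 vs 5: take 5 from left. Merged: [4, 5]
Compare 12 vs 5: take 5 from right. Merged: [4, 5, 5]
Compare 12 vs 5: take 5 from right. Merged: [4, 5, 5, 5]
Append remaining from left: [12, 14]. Merged: [4, 5, 5, 5, 12, 14]

Final merged array: [4, 5, 5, 5, 12, 14]
Total comparisons: 4

The merged array is [4, 5, 5, 5, 12, 14], requiring 4 comparisons. The merge step runs in O(n) time where n is the total number of elements.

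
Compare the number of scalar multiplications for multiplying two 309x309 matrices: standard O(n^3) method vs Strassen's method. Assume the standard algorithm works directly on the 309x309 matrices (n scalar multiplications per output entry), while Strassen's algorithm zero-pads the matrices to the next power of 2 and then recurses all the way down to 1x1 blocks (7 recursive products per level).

Matrix multiplication for 309x309 matrices:

Strassen's algorithm requires power-of-2 dimensions. Pad 309x309 to 512x512 (next power of 2).

Standard algorithm: 309^3 = 29503629 multiplications
Strassen's algorithm: 7^(log2(512)) = 7^9 = 40353607 multiplications
Difference: 29503629 - 40353607 = -10849978 (Strassen uses MORE here due to padding overhead — for small or just-over-power-of-2 n, padding can outweigh the per-level savings)

Standard: 29503629 multiplications (309^3). Strassen: 40353607 multiplications (7^9, after padding to 512x512). Strassen reduces 8 recursive multiplications to 7 at each level.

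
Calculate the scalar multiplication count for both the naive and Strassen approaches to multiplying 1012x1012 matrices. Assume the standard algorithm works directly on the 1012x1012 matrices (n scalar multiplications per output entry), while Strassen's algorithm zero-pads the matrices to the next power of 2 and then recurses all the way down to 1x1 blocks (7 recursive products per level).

Matrix multiplication for 1012x1012 matrices:

Strassen's algorithm requires power-of-2 dimensions. Pad 1012x1012 to 1024x1024 (next power of 2).

Standard algorithm: 1012^3 = 1036433728 multiplications
Strassen's algorithm: 7^(log2(1024)) = 7^10 = 282475249 multiplications
Savings: 1036433728 - 282475249 = 753958479 multiplications

Standard: 1036433728 multiplications (1012^3). Strassen: 282475249 multiplications (7^10, after padding to 1024x1024). Strassen reduces 8 recursive multiplications to 7 at each level.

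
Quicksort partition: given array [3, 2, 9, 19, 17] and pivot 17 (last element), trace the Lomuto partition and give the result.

Lomuto partition with pivot = 17:

Initial array: [3, 2, 9, 19, 17]

arr[0]=3 <= 17: swap with position 0, array becomes [3, 2, 9, 19, 17]
arr[1]=2 <= 17: swap with position 1, array becomes [3, 2, 9, 19, 17]
arr[2]=9 <= 17: swap with position 2, array becomes [3, 2, 9, 19, 17]
arr[3]=19 > 17: no swap

Place pivot at position 3: [3, 2, 9, 17, 19]
Pivot position: 3

After partitioning with pivot 17, the array becomes [3, 2, 9, 17, 19]. The pivot is placed at index 3. All elements to the left of the pivot are <= 17, and all elements to the right are > 17.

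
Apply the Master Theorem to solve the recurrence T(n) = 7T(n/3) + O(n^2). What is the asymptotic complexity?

Master Theorem for T(n) = 7T(n/3) + O(n^2):

a = 7, b = 3, c = 2
log_b(a) = log_3(7) = 1.7712

Case 3: c = 2 > log_3(7) = 1.7712
T(n) = O(n^2) = O(n^2)

For T(n) = 7T(n/3) + O(n^2): log_3(7) = 1.7712. This is Case 3 of the Master Theorem (c > log_b(a), work dominated by root), giving O(n^2).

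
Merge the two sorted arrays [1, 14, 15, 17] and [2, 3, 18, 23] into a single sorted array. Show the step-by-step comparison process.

Merging process:

Compare 1 vs 2: take 1 from left. Merged: [1]
Compare 14 vs 2: take 2 from right. Merged: [1, 2]
Compare 14 vs 3: take 3 from right. Merged: [1, 2, 3]
Compare 14 vs 18: take 14 from left. Merged: [1, 2, 3, 14]
Compare 15 vs 18: take 15 from left. Merged: [1, 2, 3, 14, 15]
Compare 17 vs 18: take 17 from left. Merged: [1, 2, 3, 14, 15, 17]
Append remaining from right: [18, 23]. Merged: [1, 2, 3, 14, 15, 17, 18, 23]

Final merged array: [1, 2, 3, 14, 15, 17, 18, 23]
Total comparisons: 6

The merged array is [1, 2, 3, 14, 15, 17, 18, 23], requiring 6 comparisons. The merge step runs in O(n) time where n is the total number of elements.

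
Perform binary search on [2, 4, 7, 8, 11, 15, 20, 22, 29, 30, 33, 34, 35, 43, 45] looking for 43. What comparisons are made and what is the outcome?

Binary search for 43 in [2, 4, 7, 8, 11, 15, 20, 22, 29, 30, 33, 34, 35, 43, 45]:

lo=0, hi=14, mid=7, arr[mid]=22 -> 22 < 43, search right half
lo=8, hi=14, mid=11, arr[mid]=34 -> 34 < 43, search right half
lo=12, hi=14, mid=13, arr[mid]=43 -> Found target at index 13!

Binary search finds 43 at index 13 after 3 comparisons. The search repeatedly halves the search space by comparing with the middle element.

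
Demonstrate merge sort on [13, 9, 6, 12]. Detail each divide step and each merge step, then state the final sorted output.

Merge sort trace:

Split: [13, 9, 6, 12] -> [13, 9] and [6, 12]
  Split: [13, 9] -> [13] and [9]
  Merge: [13] + [9] -> [9, 13]
  Split: [6, 12] -> [6] and [12]
  Merge: [6] + [12] -> [6, 12]
Merge: [9, 13] + [6, 12] -> [6, 9, 12, 13]

Final sorted array: [6, 9, 12, 13]

The merge sort proceeds by recursively splitting the array and merging sorted halves.
After all merges, the sorted array is [6, 9, 12, 13].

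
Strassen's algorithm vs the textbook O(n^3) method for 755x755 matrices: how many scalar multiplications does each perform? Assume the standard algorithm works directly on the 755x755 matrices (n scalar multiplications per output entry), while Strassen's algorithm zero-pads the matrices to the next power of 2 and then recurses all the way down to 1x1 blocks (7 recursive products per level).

Matrix multiplication for 755x755 matrices:

Strassen's algorithm requires power-of-2 dimensions. Pad 755x755 to 1024x1024 (next power of 2).

Standard algorithm: 755^3 = 430368875 multiplications
Strassen's algorithm: 7^(log2(1024)) = 7^10 = 282475249 multiplications
Savings: 430368875 - 282475249 = 147893626 multiplications

Standard: 430368875 multiplications (755^3). Strassen: 282475249 multiplications (7^10, after padding to 1024x1024). Strassen reduces 8 recursive multiplications to 7 at each level.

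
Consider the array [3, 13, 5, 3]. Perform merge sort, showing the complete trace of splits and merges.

Merge sort trace:

Split: [3, 13, 5, 3] -> [3, 13] and [5, 3]
  Split: [3, 13] -> [3] and [13]
  Merge: [3] + [13] -> [3, 13]
  Split: [5, 3] -> [5] and [3]
  Merge: [5] + [3] -> [3, 5]
Merge: [3, 13] + [3, 5] -> [3, 3, 5, 13]

Final sorted array: [3, 3, 5, 13]

The merge sort proceeds by recursively splitting the array and merging sorted halves.
After all merges, the sorted array is [3, 3, 5, 13].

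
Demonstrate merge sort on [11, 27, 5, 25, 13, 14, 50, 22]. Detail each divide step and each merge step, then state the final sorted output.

Merge sort trace:

Split: [11, 27, 5, 25, 13, 14, 50, 22] -> [11, 27, 5, 25] and [13, 14, 50, 22]
  Split: [11, 27, 5, 25] -> [11, 27] and [5, 25]
    Split: [11, 27] -> [11] and [27]
    Merge: [11] + [27] -> [11, 27]
    Split: [5, 25] -> [5] and [25]
    Merge: [5] + [25] -> [5, 25]
  Merge: [11, 27] + [5, 25] -> [5, 11, 25, 27]
  Split: [13, 14, 50, 22] -> [13, 14] and [50, 22]
    Split: [13, 14] -> [13] and [14]
    Merge: [13] + [14] -> [13, 14]
    Split: [50, 22] -> [50] and [22]
    Merge: [50] + [22] -> [22, 50]
  Merge: [13, 14] + [22, 50] -> [13, 14, 22, 50]
Merge: [5, 11, 25, 27] + [13, 14, 22, 50] -> [5, 11, 13, 14, 22, 25, 27, 50]

Final sorted array: [5, 11, 13, 14, 22, 25, 27, 50]

The merge sort proceeds by recursively splitting the array and merging sorted halves.
After all merges, the sorted array is [5, 11, 13, 14, 22, 25, 27, 50].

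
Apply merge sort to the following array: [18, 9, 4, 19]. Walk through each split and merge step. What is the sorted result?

Merge sort trace:

Split: [18, 9, 4, 19] -> [18, 9] and [4, 19]
  Split: [18, 9] -> [18] and [9]
  Merge: [18] + [9] -> [9, 18]
  Split: [4, 19] -> [4] and [19]
  Merge: [4] + [19] -> [4, 19]
Merge: [9, 18] + [4, 19] -> [4, 9, 18, 19]

Final sorted array: [4, 9, 18, 19]

The merge sort proceeds by recursively splitting the array and merging sorted halves.
After all merges, the sorted array is [4, 9, 18, 19].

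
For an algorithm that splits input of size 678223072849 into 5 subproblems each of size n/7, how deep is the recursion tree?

For divide and conquer with division factor 7:

Problem sizes at each level:
Level 0: 678223072849
Level 1: 96889010407
Level 2: 13841287201
Level 3: 1977326743
Level 4: 282475249
Level 5: 40353607
Level 6: 5764801
Level 7: 823543
Level 8: 117649
Level 9: 16807
Level 10: 2401
Level 11: 343
Level 12: 49
Level 13: 7
Level 14: 1

The root is level 0 and the size-1 base case is level 14 (the tree spans levels 0 through 14, i.e. 15 levels counting the root), so the depth is the number of divisions: log_7(678223072849) = 14

The recursion tree depth is log_7(678223072849) = 14. At each level, the problem size is divided by 7, so it takes 14 divisions to reduce to a base case of size 1. The algorithm makes 5 recursive calls at each level.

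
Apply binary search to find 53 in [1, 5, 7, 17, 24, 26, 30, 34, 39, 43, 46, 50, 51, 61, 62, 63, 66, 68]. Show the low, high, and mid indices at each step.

Binary search for 53 in [1, 5, 7, 17, 24, 26, 30, 34, 39, 43, 46, 50, 51, 61, 62, 63, 66, 68]:

lo=0, hi=17, mid=8, arr[mid]=39 -> 39 < 53, search right half
lo=9, hi=17, mid=13, arr[mid]=61 -> 61 > 53, search left half
lo=9, hi=12, mid=10, arr[mid]=46 -> 46 < 53, search right half
lo=11, hi=12, mid=11, arr[mid]=50 -> 50 < 53, search right half
lo=12, hi=12, mid=12, arr[mid]=51 -> 51 < 53, search right half
lo=13 > hi=12, target 53 not found

Binary search determines that 53 is not in the array after 5 comparisons. The search space was exhausted without finding the target.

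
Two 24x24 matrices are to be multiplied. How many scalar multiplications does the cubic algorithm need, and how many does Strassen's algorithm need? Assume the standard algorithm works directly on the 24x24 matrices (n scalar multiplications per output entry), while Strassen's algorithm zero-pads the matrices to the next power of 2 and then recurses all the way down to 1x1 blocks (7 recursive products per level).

Matrix multiplication for 24x24 matrices:

Strassen's algorithm requires power-of-2 dimensions. Pad 24x24 to 32x32 (next power of 2).

Standard algorithm: 24^3 = 13824 multiplications
Strassen's algorithm: 7^(log2(32)) = 7^5 = 16807 multiplications
Difference: 13824 - 16807 = -2983 (Strassen uses MORE here due to padding overhead — for small or just-over-power-of-2 n, padding can outweigh the per-level savings)

Standard: 13824 multiplications (24^3). Strassen: 16807 multiplications (7^5, after padding to 32x32). Strassen reduces 8 recursive multiplications to 7 at each level.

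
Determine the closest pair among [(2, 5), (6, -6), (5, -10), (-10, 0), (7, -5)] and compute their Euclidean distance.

Computing all pairwise distances among 5 points:

d((2, 5), (6, -6)) = 11.7047
d((2, 5), (5, -10)) = 15.2971
d((2, 5), (-10, 0)) = 13.0
d((2, 5), (7, -5)) = 11.1803
d((6, -6), (5, -10)) = 4.1231
d((6, -6), (-10, 0)) = 17.088
d((6, -6), (7, -5)) = 1.4142 <-- minimum
d((5, -10), (-10, 0)) = 18.0278
d((5, -10), (7, -5)) = 5.3852
d((-10, 0), (7, -5)) = 17.72

Closest pair: (6, -6) and (7, -5) with distance 1.4142

The closest pair is (6, -6) and (7, -5) with Euclidean distance 1.4142. For 5 points, brute-force pairwise comparison is shown above. For large n, the divide-and-conquer algorithm (sort by x, recurse on halves, check the dividing strip) achieves O(n log n).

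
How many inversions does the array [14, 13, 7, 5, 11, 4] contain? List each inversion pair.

Finding inversions in [14, 13, 7, 5, 11, 4]:

(0, 1): arr[0]=14 > arr[1]=13
(0, 2): arr[0]=14 > arr[2]=7
(0, 3): arr[0]=14 > arr[3]=5
(0, 4): arr[0]=14 > arr[4]=11
(0, 5): arr[0]=14 > arr[5]=4
(1, 2): arr[1]=13 > arr[2]=7
(1, 3): arr[1]=13 > arr[3]=5
(1, 4): arr[1]=13 > arr[4]=11
(1, 5): arr[1]=13 > arr[5]=4
(2, 3): arr[2]=7 > arr[3]=5
(2, 5): arr[2]=7 > arr[5]=4
(3, 5): arr[3]=5 > arr[5]=4
(4, 5): arr[4]=11 > arr[5]=4

Total inversions: 13

The array has 13 inversion(s): (0,1), (0,2), (0,3), (0,4), (0,5), (1,2), (1,3), (1,4), (1,5), (2,3), (2,5), (3,5), (4,5). Each pair (i,j) satisfies i < j and arr[i] > arr[j].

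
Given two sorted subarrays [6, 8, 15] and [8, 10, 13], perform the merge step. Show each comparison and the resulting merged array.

Merging process:

Compare 6 vs 8: take 6 from left. Merged: [6]
Compare 8 vs 8: take 8 from left. Merged: [6, 8]
Compare 15 vs 8: take 8 from right. Merged: [6, 8, 8]
Compare 15 vs 10: take 10 from right. Merged: [6, 8, 8, 10]
Compare 15 vs 13: take 13 from right. Merged: [6, 8, 8, 10, 13]
Append remaining from left: [15]. Merged: [6, 8, 8, 10, 13, 15]

Final merged array: [6, 8, 8, 10, 13, 15]
Total comparisons: 5

The merged array is [6, 8, 8, 10, 13, 15], requiring 5 comparisons. The merge step runs in O(n) time where n is the total number of elements.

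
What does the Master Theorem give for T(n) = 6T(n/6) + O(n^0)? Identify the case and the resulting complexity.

Master Theorem for T(n) = 6T(n/6) + O(n^0):

a = 6, b = 6, c = 0
log_b(a) = log_6(6) = 1.0000

Case 1: c = 0 < log_6(6) = 1.0000
T(n) = O(n^(log_6 6)) = O(n)

For T(n) = 6T(n/6) + O(n^0): log_6(6) = 1.0000. This is Case 1 of the Master Theorem (c < log_b(a), work dominated by leaves), giving O(n).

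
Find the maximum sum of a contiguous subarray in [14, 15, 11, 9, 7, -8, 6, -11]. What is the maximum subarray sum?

Using Kadane's algorithm on [14, 15, 11, 9, 7, -8, 6, -11]:

Scanning through the array:
Position 1 (value 15): max_ending_here = 29, max_so_far = 29
Position 2 (value 11): max_ending_here = 40, max_so_far = 40
Position 3 (value 9): max_ending_here = 49, max_so_far = 49
Position 4 (value 7): max_ending_here = 56, max_so_far = 56
Position 5 (value -8): max_ending_here = 48, max_so_far = 56
Position 6 (value 6): max_ending_here = 54, max_so_far = 56
Position 7 (value -11): max_ending_here = 43, max_so_far = 56

Maximum subarray: [14, 15, 11, 9, 7]
Maximum sum: 56

The maximum subarray is [14, 15, 11, 9, 7] with sum 56. This subarray runs from index 0 to index 4.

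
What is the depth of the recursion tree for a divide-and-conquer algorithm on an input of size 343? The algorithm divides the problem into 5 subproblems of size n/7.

For divide and conquer with division factor 7:

Problem sizes at each level:
Level 0: 343
Level 1: 49
Level 2: 7
Level 3: 1

The root is level 0 and the size-1 base case is level 3 (the tree spans levels 0 through 3, i.e. 4 levels counting the root), so the depth is the number of divisions: log_7(343) = 3

The recursion tree depth is log_7(343) = 3. At each level, the problem size is divided by 7, so it takes 3 divisions to reduce to a base case of size 1. The algorithm makes 5 recursive calls at each level.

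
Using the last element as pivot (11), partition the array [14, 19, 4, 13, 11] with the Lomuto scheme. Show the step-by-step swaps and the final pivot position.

Lomuto partition with pivot = 11:

Initial array: [14, 19, 4, 13, 11]

arr[0]=14 > 11: no swap
arr[1]=19 > 11: no swap
arr[2]=4 <= 11: swap with position 0, array becomes [4, 19, 14, 13, 11]
arr[3]=13 > 11: no swap

Place pivot at position 1: [4, 11, 14, 13, 19]
Pivot position: 1

After partitioning with pivot 11, the array becomes [4, 11, 14, 13, 19]. The pivot is placed at index 1. All elements to the left of the pivot are <= 11, and all elements to the right are > 11.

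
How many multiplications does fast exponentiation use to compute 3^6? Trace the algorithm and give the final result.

Computing 3^6 by squaring (build up from 3^1; each line after the first costs one multiplication):

3^1 = 3
3^2 = (3^1)^2 = 3^2 = 9
3^3 = 3 * 3^2 = 3 * 9 = 27
3^6 = (3^3)^2 = 27^2 = 729

Result: 729
Multiplications needed: 3 (3 lines after 3^1)

3^6 = 729. Using exponentiation by squaring, this requires 3 multiplications. The key idea: if the exponent is even, square the half-power; if odd, multiply by the base once.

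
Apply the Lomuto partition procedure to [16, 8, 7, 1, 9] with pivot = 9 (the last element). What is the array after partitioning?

Lomuto partition with pivot = 9:

Initial array: [16, 8, 7, 1, 9]

arr[0]=16 > 9: no swap
arr[1]=8 <= 9: swap with position 0, array becomes [8, 16, 7, 1, 9]
arr[2]=7 <= 9: swap with position 1, array becomes [8, 7, 16, 1, 9]
arr[3]=1 <= 9: swap with position 2, array becomes [8, 7, 1, 16, 9]

Place pivot at position 3: [8, 7, 1, 9, 16]
Pivot position: 3

After partitioning with pivot 9, the array becomes [8, 7, 1, 9, 16]. The pivot is placed at index 3. All elements to the left of the pivot are <= 9, and all elements to the right are > 9.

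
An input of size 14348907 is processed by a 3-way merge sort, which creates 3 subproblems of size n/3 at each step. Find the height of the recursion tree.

For divide and conquer with division factor 3:

Problem sizes at each level:
Level 0: 14348907
Level 1: 4782969
Level 2: 1594323
Level 3: 531441
Level 4: 177147
Level 5: 59049
Level 6: 19683
Level 7: 6561
Level 8: 2187
Level 9: 729
Level 10: 243
Level 11: 81
Level 12: 27
Level 13: 9
Level 14: 3
Level 15: 1

The root is level 0 and the size-1 base case is level 15 (the tree spans levels 0 through 15, i.e. 16 levels counting the root), so the depth is the number of divisions: log_3(14348907) = 15

The recursion tree depth is log_3(14348907) = 15. At each level, the problem size is divided by 3, so it takes 15 divisions to reduce to a base case of size 1. The algorithm makes 3 recursive calls at each level.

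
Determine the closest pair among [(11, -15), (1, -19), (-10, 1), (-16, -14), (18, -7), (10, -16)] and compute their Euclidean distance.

Computing all pairwise distances among 6 points:

d((11, -15), (1, -19)) = 10.7703
d((11, -15), (-10, 1)) = 26.4008
d((11, -15), (-16, -14)) = 27.0185
d((11, -15), (18, -7)) = 10.6301
d((11, -15), (10, -16)) = 1.4142 <-- minimum
d((1, -19), (-10, 1)) = 22.8254
d((1, -19), (-16, -14)) = 17.72
d((1, -19), (18, -7)) = 20.8087
d((1, -19), (10, -16)) = 9.4868
d((-10, 1), (-16, -14)) = 16.1555
d((-10, 1), (18, -7)) = 29.1204
d((-10, 1), (10, -16)) = 26.2488
d((-16, -14), (18, -7)) = 34.7131
d((-16, -14), (10, -16)) = 26.0768
d((18, -7), (10, -16)) = 12.0416

Closest pair: (11, -15) and (10, -16) with distance 1.4142

The closest pair is (11, -15) and (10, -16) with Euclidean distance 1.4142. For 6 points, brute-force pairwise comparison is shown above. For large n, the divide-and-conquer algorithm (sort by x, recurse on halves, check the dividing strip) achieves O(n log n).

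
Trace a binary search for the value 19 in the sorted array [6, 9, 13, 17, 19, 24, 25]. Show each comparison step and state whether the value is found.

Binary search for 19 in [6, 9, 13, 17, 19, 24, 25]:

lo=0, hi=6, mid=3, arr[mid]=17 -> 17 < 19, search right half
lo=4, hi=6, mid=5, arr[mid]=24 -> 24 > 19, search left half
lo=4, hi=4, mid=4, arr[mid]=19 -> Found target at index 4!

Binary search finds 19 at index 4 after 3 comparisons. The search repeatedly halves the search space by comparing with the middle element.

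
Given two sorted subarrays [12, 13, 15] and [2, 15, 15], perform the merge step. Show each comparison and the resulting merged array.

Merging process:

Compare 12 vs 2: take 2 from right. Merged: [2]
Compare 12 vs 15: take 12 from left. Merged: [2, 12]
Compare 13 vs 15: take 13 from left. Merged: [2, 12, 13]
Compare 15 vs 15: take 15 from left. Merged: [2, 12, 13, 15]
Append remaining from right: [15, 15]. Merged: [2, 12, 13, 15, 15, 15]

Final merged array: [2, 12, 13, 15, 15, 15]
Total comparisons: 4

The merged array is [2, 12, 13, 15, 15, 15], requiring 4 comparisons. The merge step runs in O(n) time where n is the total number of elements.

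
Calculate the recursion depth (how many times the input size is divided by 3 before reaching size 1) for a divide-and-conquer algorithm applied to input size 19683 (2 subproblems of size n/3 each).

For divide and conquer with division factor 3:

Problem sizes at each level:
Level 0: 19683
Level 1: 6561
Level 2: 2187
Level 3: 729
Level 4: 243
Level 5: 81
Level 6: 27
Level 7: 9
Level 8: 3
Level 9: 1

The root is level 0 and the size-1 base case is level 9 (the tree spans levels 0 through 9, i.e. 10 levels counting the root), so the depth is the number of divisions: log_3(19683) = 9

The recursion tree depth is log_3(19683) = 9. At each level, the problem size is divided by 3, so it takes 9 divisions to reduce to a base case of size 1. The algorithm makes 2 recursive calls at each level.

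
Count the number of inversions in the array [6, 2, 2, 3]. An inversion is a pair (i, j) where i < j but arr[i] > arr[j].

Finding inversions in [6, 2, 2, 3]:

(0, 1): arr[0]=6 > arr[1]=2
(0, 2): arr[0]=6 > arr[2]=2
(0, 3): arr[0]=6 > arr[3]=3

Total inversions: 3

The array has 3 inversion(s): (0,1), (0,2), (0,3). Each pair (i,j) satisfies i < j and arr[i] > arr[j].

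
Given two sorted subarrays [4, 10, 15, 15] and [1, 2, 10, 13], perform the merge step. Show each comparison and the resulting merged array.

Merging process:

Compare 4 vs 1: take 1 from right. Merged: [1]
Compare 4 vs 2: take 2 from right. Merged: [1, 2]
Compare 4 vs 10: take 4 from left. Merged: [1, 2, 4]
Compare 10 vs 10: take 10 from left. Merged: [1, 2, 4, 10]
Compare 15 vs 10: take 10 from right. Merged: [1, 2, 4, 10, 10]
Compare 15 vs 13: take 13 from right. Merged: [1, 2, 4, 10, 10, 13]
Append remaining from left: [15, 15]. Merged: [1, 2, 4, 10, 10, 13, 15, 15]

Final merged array: [1, 2, 4, 10, 10, 13, 15, 15]
Total comparisons: 6

The merged array is [1, 2, 4, 10, 10, 13, 15, 15], requiring 6 comparisons. The merge step runs in O(n) time where n is the total number of elements.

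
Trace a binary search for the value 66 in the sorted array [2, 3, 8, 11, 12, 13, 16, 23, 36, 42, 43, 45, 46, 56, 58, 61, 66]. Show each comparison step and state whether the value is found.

Binary search for 66 in [2, 3, 8, 11, 12, 13, 16, 23, 36, 42, 43, 45, 46, 56, 58, 61, 66]:

lo=0, hi=16, mid=8, arr[mid]=36 -> 36 < 66, search right half
lo=9, hi=16, mid=12, arr[mid]=46 -> 46 < 66, search right half
lo=13, hi=16, mid=14, arr[mid]=58 -> 58 < 66, search right half
lo=15, hi=16, mid=15, arr[mid]=61 -> 61 < 66, search right half
lo=16, hi=16, mid=16, arr[mid]=66 -> Found target at index 16!

Binary search finds 66 at index 16 after 5 comparisons. The search repeatedly halves the search space by comparing with the middle element.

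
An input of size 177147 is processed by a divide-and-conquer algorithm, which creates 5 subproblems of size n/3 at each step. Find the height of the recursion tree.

For divide and conquer with division factor 3:

Problem sizes at each level:
Level 0: 177147
Level 1: 59049
Level 2: 19683
Level 3: 6561
Level 4: 2187
Level 5: 729
Level 6: 243
Level 7: 81
Level 8: 27
Level 9: 9
Level 10: 3
Level 11: 1

The root is level 0 and the size-1 base case is level 11 (the tree spans levels 0 through 11, i.e. 12 levels counting the root), so the depth is the number of divisions: log_3(177147) = 11

The recursion tree depth is log_3(177147) = 11. At each level, the problem size is divided by 3, so it takes 11 divisions to reduce to a base case of size 1. The algorithm makes 5 recursive calls at each level.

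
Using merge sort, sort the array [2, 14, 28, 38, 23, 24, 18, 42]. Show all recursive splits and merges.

Merge sort trace:

Split: [2, 14, 28, 38, 23, 24, 18, 42] -> [2, 14, 28, 38] and [23, 24, 18, 42]
  Split: [2, 14, 28, 38] -> [2, 14] and [28, 38]
    Split: [2, 14] -> [2] and [14]
    Merge: [2] + [14] -> [2, 14]
    Split: [28, 38] -> [28] and [38]
    Merge: [28] + [38] -> [28, 38]
  Merge: [2, 14] + [28, 38] -> [2, 14, 28, 38]
  Split: [23, 24, 18, 42] -> [23, 24] and [18, 42]
    Split: [23, 24] -> [23] and [24]
    Merge: [23] + [24] -> [23, 24]
    Split: [18, 42] -> [18] and [42]
    Merge: [18] + [42] -> [18, 42]
  Merge: [23, 24] + [18, 42] -> [18, 23, 24, 42]
Merge: [2, 14, 28, 38] + [18, 23, 24, 42] -> [2, 14, 18, 23, 24, 28, 38, 42]

Final sorted array: [2, 14, 18, 23, 24, 28, 38, 42]

The merge sort proceeds by recursively splitting the array and merging sorted halves.
After all merges, the sorted array is [2, 14, 18, 23, 24, 28, 38, 42].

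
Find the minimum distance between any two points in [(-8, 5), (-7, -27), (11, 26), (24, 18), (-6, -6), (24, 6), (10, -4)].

Computing all pairwise distances among 7 points:

d((-8, 5), (-7, -27)) = 32.0156
d((-8, 5), (11, 26)) = 28.3196
d((-8, 5), (24, 18)) = 34.5398
d((-8, 5), (-6, -6)) = 11.1803 <-- minimum
d((-8, 5), (24, 6)) = 32.0156
d((-8, 5), (10, -4)) = 20.1246
d((-7, -27), (11, 26)) = 55.9732
d((-7, -27), (24, 18)) = 54.6443
d((-7, -27), (-6, -6)) = 21.0238
d((-7, -27), (24, 6)) = 45.2769
d((-7, -27), (10, -4)) = 28.6007
d((11, 26), (24, 18)) = 15.2643
d((11, 26), (-6, -6)) = 36.2353
d((11, 26), (24, 6)) = 23.8537
d((11, 26), (10, -4)) = 30.0167
d((24, 18), (-6, -6)) = 38.4187
d((24, 18), (24, 6)) = 12.0
d((24, 18), (10, -4)) = 26.0768
d((-6, -6), (24, 6)) = 32.311
d((-6, -6), (10, -4)) = 16.1245
d((24, 6), (10, -4)) = 17.2047

Closest pair: (-8, 5) and (-6, -6) with distance 11.1803

The closest pair is (-8, 5) and (-6, -6) with Euclidean distance 11.1803. For 7 points, brute-force pairwise comparison is shown above. For large n, the divide-and-conquer algorithm (sort by x, recurse on halves, check the dividing strip) achieves O(n log n).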